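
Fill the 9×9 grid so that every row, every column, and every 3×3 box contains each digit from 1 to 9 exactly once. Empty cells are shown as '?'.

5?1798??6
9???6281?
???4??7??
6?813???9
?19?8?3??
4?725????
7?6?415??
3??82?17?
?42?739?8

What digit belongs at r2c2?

r3c3 = 3 (sole candidate).
r3c5 = 1 (sole candidate).
r3c6 = 5 (sole candidate).
r3c9 = 2 (sole candidate).
r5c1 = 2 (sole candidate).
r5c4 = 6 (sole candidate).
r6c2 = 3 (sole candidate).
r6c6 = 9 (sole candidate).
r6c7 = 6 (sole candidate).
r6c8 = 8 (sole candidate).
r6c9 = 1 (sole candidate).
r7c4 = 9 (sole candidate).
r7c9 = 3 (sole candidate).
r8c3 = 5 (sole candidate).
r8c6 = 6 (sole candidate).
r8c9 = 4 (sole candidate).
r9c1 = 1 (sole candidate).
r9c4 = 5 (sole candidate).
r9c8 = 6 (sole candidate).
r1c2 = 2 (sole candidate).
r1c7 = 4 (sole candidate).
r1c8 = 3 (sole candidate).
r2c2 = 7: row 2 has {1,2,6,8,9}; col 2 has {1,2,3,4}; box has {1,2,3,5,9} → only 7 remains.

7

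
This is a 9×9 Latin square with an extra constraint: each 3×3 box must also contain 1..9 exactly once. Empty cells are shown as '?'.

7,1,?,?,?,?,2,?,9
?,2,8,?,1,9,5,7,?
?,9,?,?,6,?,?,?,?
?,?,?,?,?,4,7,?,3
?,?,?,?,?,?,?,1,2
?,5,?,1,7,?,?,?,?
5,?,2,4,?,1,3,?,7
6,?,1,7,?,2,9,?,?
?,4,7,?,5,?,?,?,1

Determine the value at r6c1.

r2c4 = 3: row 2 has {1,2,5,7,8,9}; col 4 has {1,4,7}; box has {1,6,9} → only 3 remains.
r7c2 = 8: row 7 has {1,2,3,4,5,7}; col 2 has {1,2,4,5,9}; box has {1,2,4,5,6,7} → only 8 remains.
r7c5 = 9: row 7 has {1,2,3,4,5,7,8}; col 5 has {1,5,6,7}; box has {1,2,4,5,7} → only 9 remains.
r7c8 = 6: row 7 has {1,2,3,4,5,7,8,9}; col 8 has {1,7}; box has {1,3,7,9} → only 6 remains.
r8c2 = 3: row 8 has {1,2,6,7,9}; col 2 has {1,2,4,5,8,9}; box has {1,2,4,5,6,7,8} → only 3 remains.
r8c5 = 8: row 8 has {1,2,3,6,7,9}; col 5 has {1,5,6,7,9}; box has {1,2,4,5,7,9} → only 8 remains.
r9c1 = 9: row 9 has {1,4,5,7}; col 1 has {5,6,7}; box has {1,2,3,4,5,6,7,8} → only 9 remains.
r9c4 = 6: row 9 has {1,4,5,7,9}; col 4 has {1,3,4,7}; box has {1,2,4,5,7,8,9} → only 6 remains.
r9c6 = 3: row 9 has {1,4,5,6,7,9}; col 6 has {1,2,4,9}; box has {1,2,4,5,6,7,8,9} → only 3 remains.
r9c7 = 8: row 9 has {1,3,4,5,6,7,9}; col 7 has {2,3,5,7,9}; box has {1,3,6,7,9} → only 8 remains.
r9c8 = 2: row 9 has {1,3,4,5,6,7,8,9}; col 8 has {1,6,7}; box has {1,3,6,7,8,9} → only 2 remains.
r1c5 = 4: row 1 has {1,2,7,9}; col 5 has {1,5,6,7,8,9}; box has {1,3,6,9} → only 4 remains.
r2c1 = 4: row 2 has {1,2,3,5,7,8,9}; col 1 has {5,6,7,9}; box has {1,2,7,8,9} → only 4 remains.
r2c9 = 6: row 2 has {1,2,3,4,5,7,8,9}; col 9 has {1,2,3,7,9}; box has {2,5,7,9} → only 6 remains.
r3c1 = 3: row 3 has {6,9}; col 1 has {4,5,6,7,9}; box has {1,2,4,7,8,9} → only 3 remains.
r3c3 = 5: row 3 has {3,6,9}; col 3 has {1,2,7,8}; box has {1,2,3,4,7,8,9} → only 5 remains.
r4c2 = 6: row 4 has {3,4,7}; col 2 has {1,2,3,4,5,8,9}; box has {5} → only 6 remains.
r4c3 = 9: row 4 has {3,4,6,7}; col 3 has {1,2,5,7,8}; box has {5,6} → only 9 remains.
r4c5 = 2: row 4 has {3,4,6,7,9}; col 5 has {1,4,5,6,7,8,9}; box has {1,4,7} → only 2 remains.
r5c1 = 8: row 5 has {1,2}; col 1 has {3,4,5,6,7,9}; box has {5,6,9} → only 8 remains.
r5c2 = 7: row 5 has {1,2,8}; col 2 has {1,2,3,4,5,6,8,9}; box has {5,6,8,9} → only 7 remains.
r5c5 = 3: row 5 has {1,2,7,8}; col 5 has {1,2,4,5,6,7,8,9}; box has {1,2,4,7} → only 3 remains.
r6c1 = 2: row 6 has {1,5,7}; col 1 has {3,4,5,6,7,8,9}; box has {5,6,7,8,9} → only 2 remains.

2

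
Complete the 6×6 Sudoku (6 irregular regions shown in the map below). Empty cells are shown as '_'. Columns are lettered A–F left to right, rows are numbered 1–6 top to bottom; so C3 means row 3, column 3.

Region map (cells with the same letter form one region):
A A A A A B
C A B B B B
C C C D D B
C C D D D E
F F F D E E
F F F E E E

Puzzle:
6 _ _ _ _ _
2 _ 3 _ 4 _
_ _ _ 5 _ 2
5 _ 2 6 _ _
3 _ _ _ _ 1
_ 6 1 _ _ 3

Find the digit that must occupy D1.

3

F1 = 5 (sole candidate).
D2 = 1 (sole candidate).
F2 = 6 (sole candidate).
F4 = 4 (sole candidate).
D5 = 4 (sole candidate).
A6 = 4 (sole candidate).
D6 = 2 (sole candidate).
E6 = 5 (sole candidate).
C1 = 4 (sole candidate).
D1 = 3: row 1 has {4,5,6}; col 4 has {1,2,4,5,6}; region has {4,6} → only 3 remains.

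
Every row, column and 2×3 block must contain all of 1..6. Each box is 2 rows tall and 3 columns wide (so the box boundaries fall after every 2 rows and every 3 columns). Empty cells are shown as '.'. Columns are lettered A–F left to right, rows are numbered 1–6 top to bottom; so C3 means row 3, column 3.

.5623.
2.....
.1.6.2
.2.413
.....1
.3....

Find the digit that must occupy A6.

4

F1 = 4: row 1 has {2,3,5,6}; col 6 has {1,2,3}; box has {2,3} → only 4 remains.
B2 = 4: row 2 has {2}; col 2 has {1,2,3,5}; box has {2,5,6} → only 4 remains.
E3 = 5: row 3 has {1,2,6}; col 5 has {1,3}; box has {1,2,3,4,6} → only 5 remains.
C4 = 5: row 4 has {1,2,3,4}; col 3 has {6}; box has {1,2} → only 5 remains.
B5 = 6: row 5 has {1}; col 2 has {1,2,3,4,5}; box has {3} → only 6 remains.
D6 = 5: row 6 has {3}; col 4 has {2,4,6}; box has {1} → only 5 remains.
F6 = 6: row 6 has {3,5}; col 6 has {1,2,3,4}; box has {1,5} → only 6 remains.
A1 = 1: row 1 has {2,3,4,5,6}; col 1 has {2}; box has {2,4,5,6} → only 1 remains.
C2 = 3: row 2 has {2,4}; col 3 has {5,6}; box has {1,2,4,5,6} → only 3 remains.
D2 = 1: row 2 has {2,3,4}; col 4 has {2,4,5,6}; box has {2,3,4} → only 1 remains.
E2 = 6: row 2 has {1,2,3,4}; col 5 has {1,3,5}; box has {1,2,3,4} → only 6 remains.
F2 = 5: row 2 has {1,2,3,4,6}; col 6 has {1,2,3,4,6}; box has {1,2,3,4,6} → only 5 remains.
C3 = 4: row 3 has {1,2,5,6}; col 3 has {3,5,6}; box has {1,2,5} → only 4 remains.
A4 = 6: row 4 has {1,2,3,4,5}; col 1 has {1,2}; box has {1,2,4,5} → only 6 remains.
C5 = 2: row 5 has {1,6}; col 3 has {3,4,5,6}; box has {3,6} → only 2 remains.
D5 = 3: row 5 has {1,2,6}; col 4 has {1,2,4,5,6}; box has {1,5,6} → only 3 remains.
E5 = 4: row 5 has {1,2,3,6}; col 5 has {1,3,5,6}; box has {1,3,5,6} → only 4 remains.
A6 = 4: row 6 has {3,5,6}; col 1 has {1,2,6}; box has {2,3,6} → only 4 remains.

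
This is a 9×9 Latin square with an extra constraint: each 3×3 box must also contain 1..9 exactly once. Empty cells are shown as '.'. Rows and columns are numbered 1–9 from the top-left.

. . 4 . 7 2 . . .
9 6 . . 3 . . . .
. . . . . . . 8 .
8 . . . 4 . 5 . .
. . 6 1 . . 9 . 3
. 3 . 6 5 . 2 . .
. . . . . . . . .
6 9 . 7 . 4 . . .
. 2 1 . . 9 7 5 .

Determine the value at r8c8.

3

r6c3 = 9: in row 6, 9 can only go here (every other open cell in that row sees a 9).
r4c4 = 9: in row 4, 9 can only go here (every other open cell in that row sees a 9).
r4c3 = 2: in row 4, 2 can only go here (every other open cell in that row sees a 2).
r4c6 = 3: in row 4, 3 can only go here (every other open cell in that row sees a 3).
r5c5 = 2: in row 5, 2 can only go here (every other open cell in that row sees a 2).
r5c6 = 8: in row 5, 8 can only go here (every other open cell in that row sees an 8).
r6c6 = 7: row 6 has {2,3,5,6,9}; col 6 has {2,3,4,8,9}; box has {1,2,3,4,5,6,8,9} → only 7 remains.
r6c9 = 8: in row 6, 8 can only go here (every other open cell in that row sees an 8).
r8c3 = 5: in row 8, 5 can only go here (every other open cell in that row sees a 5).
r3c1 = 2: in column 1, 2 can only go here (every other open cell in that column sees a 2).
r7c4 = 2: in column 4, 2 can only go here (every other open cell in that column sees a 2).
r7c6 = 5: in row 7, 5 can only go here (every other open cell in that row sees a 5).
r2c6 = 1: row 2 has {3,6,9}; col 6 has {2,3,4,5,7,8,9}; box has {2,3,7} → only 1 remains.
r2c7 = 4: row 2 has {1,3,6,9}; col 7 has {2,5,7,9}; box has {8} → only 4 remains.
r3c6 = 6: row 3 has {2,8}; col 6 has {1,2,3,4,5,7,8,9}; box has {1,2,3,7} → only 6 remains.
r3c5 = 9: row 3 has {2,6,8}; col 5 has {2,3,4,5,7}; box has {1,2,3,6,7} → only 9 remains.
r3c4 = 4: in row 3, 4 can only go here (every other open cell in that row sees a 4).
r9c4 = 3: in column 4, 3 can only go here (every other open cell in that column sees a 3).
r9c1 = 4: row 9 has {1,2,3,5,7,9}; col 1 has {2,6,8,9}; box has {1,2,5,6,9} → only 4 remains.
r9c9 = 6: row 9 has {1,2,3,4,5,7,9}; col 9 has {3,8}; box has {5,7} → only 6 remains.
r6c1 = 1: row 6 has {2,3,5,6,7,8,9}; col 1 has {2,4,6,8,9}; box has {2,3,6,8,9} → only 1 remains.
r6c8 = 4: row 6 has {1,2,3,5,6,7,8,9}; col 8 has {5,8}; box has {2,3,5,8,9} → only 4 remains.
r9c5 = 8: row 9 has {1,2,3,4,5,6,7,9}; col 5 has {2,3,4,5,7,9}; box has {2,3,4,5,7,9} → only 8 remains.
r4c2 = 7: row 4 has {2,3,4,5,8,9}; col 2 has {2,3,6,9}; box has {1,2,3,6,8,9} → only 7 remains.
r4c9 = 1: row 4 has {2,3,4,5,7,8,9}; col 9 has {3,6,8}; box has {2,3,4,5,8,9} → only 1 remains.
r5c1 = 5: row 5 has {1,2,3,6,8,9}; col 1 has {1,2,4,6,8,9}; box has {1,2,3,6,7,8,9} → only 5 remains.
r5c2 = 4: row 5 has {1,2,3,5,6,8,9}; col 2 has {2,3,6,7,9}; box has {1,2,3,5,6,7,8,9} → only 4 remains.
r5c8 = 7: row 5 has {1,2,3,4,5,6,8,9}; col 8 has {4,5,8}; box has {1,2,3,4,5,8,9} → only 7 remains.
r7c2 = 8: row 7 has {2,5}; col 2 has {2,3,4,6,7,9}; box has {1,2,4,5,6,9} → only 8 remains.
r8c5 = 1: row 8 has {4,5,6,7,9}; col 5 has {2,3,4,5,7,8,9}; box has {2,3,4,5,7,8,9} → only 1 remains.
r8c9 = 2: row 8 has {1,4,5,6,7,9}; col 9 has {1,3,6,8}; box has {5,6,7} → only 2 remains.
r1c1 = 3: row 1 has {2,4,7}; col 1 has {1,2,4,5,6,8,9}; box has {2,4,6,9} → only 3 remains.
r2c8 = 2: row 2 has {1,3,4,6,9}; col 8 has {4,5,7,8}; box has {4,8} → only 2 remains.
r3c3 = 7: row 3 has {2,4,6,8,9}; col 3 has {1,2,4,5,6,9}; box has {2,3,4,6,9} → only 7 remains.
r3c9 = 5: row 3 has {2,4,6,7,8,9}; col 9 has {1,2,3,6,8}; box has {2,4,8} → only 5 remains.
r4c8 = 6: row 4 has {1,2,3,4,5,7,8,9}; col 8 has {2,4,5,7,8}; box has {1,2,3,4,5,7,8,9} → only 6 remains.
r7c1 = 7: row 7 has {2,5,8}; col 1 has {1,2,3,4,5,6,8,9}; box has {1,2,4,5,6,8,9} → only 7 remains.
r7c3 = 3: row 7 has {2,5,7,8}; col 3 has {1,2,4,5,6,7,9}; box has {1,2,4,5,6,7,8,9} → only 3 remains.
r7c5 = 6: row 7 has {2,3,5,7,8}; col 5 has {1,2,3,4,5,7,8,9}; box has {1,2,3,4,5,7,8,9} → only 6 remains.
r7c7 = 1: row 7 has {2,3,5,6,7,8}; col 7 has {2,4,5,7,9}; box has {2,5,6,7} → only 1 remains.
r7c8 = 9: row 7 has {1,2,3,5,6,7,8}; col 8 has {2,4,5,6,7,8}; box has {1,2,5,6,7} → only 9 remains.
r7c9 = 4: row 7 has {1,2,3,5,6,7,8,9}; col 9 has {1,2,3,5,6,8}; box has {1,2,5,6,7,9} → only 4 remains.
r8c8 = 3: row 8 has {1,2,4,5,6,7,9}; col 8 has {2,4,5,6,7,8,9}; box has {1,2,4,5,6,7,9} → only 3 remains.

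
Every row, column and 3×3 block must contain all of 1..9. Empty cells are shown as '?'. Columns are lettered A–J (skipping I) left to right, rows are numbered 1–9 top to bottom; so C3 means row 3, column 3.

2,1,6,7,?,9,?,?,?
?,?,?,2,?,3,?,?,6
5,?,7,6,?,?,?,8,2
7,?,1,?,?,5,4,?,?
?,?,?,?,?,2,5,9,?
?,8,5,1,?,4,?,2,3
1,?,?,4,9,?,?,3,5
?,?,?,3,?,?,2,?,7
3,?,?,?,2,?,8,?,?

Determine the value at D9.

G1 = 3 (sole candidate).
J1 = 4 (sole candidate).
F3 = 1 (sole candidate).
G3 = 9 (sole candidate).
H4 = 6 (sole candidate).
J4 = 8 (sole candidate).
D5 = 8 (sole candidate).
J5 = 1 (sole candidate).
G6 = 7 (sole candidate).
G7 = 6 (sole candidate).
D9 = 5: row 9 has {2,3,8}; col 4 has {1,2,3,4,6,7,8}; box has {2,3,4,9} → only 5 remains.

5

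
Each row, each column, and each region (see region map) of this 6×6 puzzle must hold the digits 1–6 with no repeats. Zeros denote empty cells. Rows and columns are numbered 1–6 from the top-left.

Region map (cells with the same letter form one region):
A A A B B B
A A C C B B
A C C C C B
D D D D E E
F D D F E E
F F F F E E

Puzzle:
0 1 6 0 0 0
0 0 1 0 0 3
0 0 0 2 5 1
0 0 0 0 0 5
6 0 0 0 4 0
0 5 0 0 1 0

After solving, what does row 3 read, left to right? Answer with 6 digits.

463251

R1C5 = 2: row 1 has {1,6}; col 5 has {1,4,5}; region has {1,3} → only 2 remains.
R1C6 = 4: row 1 has {1,2,6}; col 6 has {1,3,5}; region has {1,2,3} → only 4 remains.
R2C5 = 6: row 2 has {1,3}; col 5 has {1,2,4,5}; region has {1,2,3,4} → only 6 remains.
R4C5 = 3: row 4 has {5}; col 5 has {1,2,4,5,6}; region has {1,4,5} → only 3 remains.
R5C6 = 2: row 5 has {4,6}; col 6 has {1,3,4,5}; region has {1,3,4,5} → only 2 remains.
R6C6 = 6: row 6 has {1,5}; col 6 has {1,2,3,4,5}; region has {1,2,3,4,5} → only 6 remains.
R1C4 = 5: row 1 has {1,2,4,6}; col 4 has {2}; region has {1,2,3,4,6} → only 5 remains.
R2C4 = 4: row 2 has {1,3,6}; col 4 has {2,5}; region has {1,2,5} → only 4 remains.
R3C3 = 3: row 3 has {1,2,5}; col 3 has {1,6}; region has {1,2,4,5} → only 3 remains.
R5C2 = 3: row 5 has {2,4,6}; col 2 has {1,5}; region has {} → only 3 remains.
R5C3 = 5: row 5 has {2,3,4,6}; col 3 has {1,3,6}; region has {3} → only 5 remains.
R5C4 = 1: row 5 has {2,3,4,5,6}; col 4 has {2,4,5}; region has {5,6} → only 1 remains.
R6C4 = 3: row 6 has {1,5,6}; col 4 has {1,2,4,5}; region has {1,5,6} → only 3 remains.
R1C1 = 3: row 1 has {1,2,4,5,6}; col 1 has {6}; region has {1,6} → only 3 remains.
R2C2 = 2: row 2 has {1,3,4,6}; col 2 has {1,3,5}; region has {1,3,6} → only 2 remains.
R3C1 = 4: row 3 has {1,2,3,5}; col 1 has {3,6}; region has {1,2,3,6} → only 4 remains.
R3C2 = 6: row 3 has {1,2,3,4,5}; col 2 has {1,2,3,5}; region has {1,2,3,4,5} → only 6 remains.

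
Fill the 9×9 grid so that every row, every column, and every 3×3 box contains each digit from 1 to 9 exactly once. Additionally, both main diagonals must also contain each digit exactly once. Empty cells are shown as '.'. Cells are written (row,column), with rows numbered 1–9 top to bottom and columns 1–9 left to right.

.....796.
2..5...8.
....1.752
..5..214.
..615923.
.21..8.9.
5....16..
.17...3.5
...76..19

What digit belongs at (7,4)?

2

(2,7) = 4 (sole candidate).
(4,4) = 3 (sole candidate).
(4,5) = 7 (sole candidate).
(6,5) = 4 (sole candidate).
(6,7) = 5 (sole candidate).
(8,6) = 4 (sole candidate).
(8,8) = 2 (sole candidate).
(9,7) = 8 (sole candidate).
(1,9) = 3 (sole candidate).
(2,2) = 7 (sole candidate).
(2,9) = 1 (sole candidate).
(3,3) = 4 (sole candidate).
(6,4) = 6 (sole candidate).
(6,9) = 7 (sole candidate).
(7,3) = 9 (sole candidate).
(7,8) = 7 (sole candidate).
(7,9) = 4 (sole candidate).
(9,1) = 4 (sole candidate).
(9,2) = 3 (sole candidate).
(9,3) = 2 (sole candidate).
(9,6) = 5 (sole candidate).
(1,1) = 1 (sole candidate).
(1,3) = 8 (sole candidate).
(1,5) = 2 (sole candidate).
(2,3) = 3 (sole candidate).
(2,5) = 9 (sole candidate).
(2,6) = 6 (sole candidate).
(3,4) = 8 (sole candidate).
(3,6) = 3 (sole candidate).
(5,9) = 8 (sole candidate).
(6,1) = 3 (sole candidate).
(7,2) = 8 (sole candidate).
(7,4) = 2: row 7 has {1,4,5,6,7,8,9}; col 4 has {1,3,5,6,7,8}; box has {1,4,5,6,7} → only 2 remains.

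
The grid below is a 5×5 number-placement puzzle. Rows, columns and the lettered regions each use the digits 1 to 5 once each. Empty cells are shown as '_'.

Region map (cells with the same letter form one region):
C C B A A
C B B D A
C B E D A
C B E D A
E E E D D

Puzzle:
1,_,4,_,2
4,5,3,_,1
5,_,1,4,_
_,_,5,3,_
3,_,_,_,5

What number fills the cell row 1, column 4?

5

row 1, column 2 = 3: row 1 has {1,2,4}; col 2 has {5}; region has {1,4,5} → only 3 remains.
row 1, column 4 = 5: row 1 has {1,2,3,4}; col 4 has {3,4}; region has {1,2} → only 5 remains.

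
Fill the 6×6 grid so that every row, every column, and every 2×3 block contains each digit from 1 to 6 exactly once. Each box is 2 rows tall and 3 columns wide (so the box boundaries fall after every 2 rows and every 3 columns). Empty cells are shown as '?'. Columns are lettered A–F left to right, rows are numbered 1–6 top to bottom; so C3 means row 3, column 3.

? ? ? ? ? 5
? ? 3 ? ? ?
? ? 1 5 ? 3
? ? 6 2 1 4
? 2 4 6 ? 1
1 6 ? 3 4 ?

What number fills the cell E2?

C1 = 2 (sole candidate).
B3 = 4 (sole candidate).
E3 = 6 (sole candidate).
E5 = 5 (sole candidate).
C6 = 5 (sole candidate).
F6 = 2 (sole candidate).
B1 = 1 (sole candidate).
D1 = 4 (sole candidate).
E1 = 3 (sole candidate).
B2 = 5 (sole candidate).
D2 = 1 (sole candidate).
E2 = 2: row 2 has {1,3,5}; col 5 has {1,3,4,5,6}; box has {1,3,4,5} → only 2 remains.

2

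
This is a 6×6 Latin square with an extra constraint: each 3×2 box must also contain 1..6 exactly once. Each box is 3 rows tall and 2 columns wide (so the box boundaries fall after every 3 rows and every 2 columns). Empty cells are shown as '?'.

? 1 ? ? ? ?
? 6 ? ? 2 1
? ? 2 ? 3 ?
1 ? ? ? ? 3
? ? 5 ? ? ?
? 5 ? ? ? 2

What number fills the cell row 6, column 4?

3

row 3, column 2 = 4: row 3 has {2,3}; col 2 has {1,5,6}; box has {1,6} → only 4 remains.
row 4, column 2 = 2: row 4 has {1,3}; col 2 has {1,4,5,6}; box has {1,5} → only 2 remains.
row 5, column 2 = 3: row 5 has {5}; col 2 has {1,2,4,5,6}; box has {1,2,5} → only 3 remains.
row 3, column 1 = 5: row 3 has {2,3,4}; col 1 has {1}; box has {1,4,6} → only 5 remains.
row 3, column 6 = 6: row 3 has {2,3,4,5}; col 6 has {1,2,3}; box has {1,2,3} → only 6 remains.
row 5, column 6 = 4: row 5 has {3,5}; col 6 has {1,2,3,6}; box has {2,3} → only 4 remains.
row 1, column 6 = 5: row 1 has {1}; col 6 has {1,2,3,4,6}; box has {1,2,3,6} → only 5 remains.
row 2, column 1 = 3: row 2 has {1,2,6}; col 1 has {1,5}; box has {1,4,5,6} → only 3 remains.
row 2, column 3 = 4: row 2 has {1,2,3,6}; col 3 has {2,5}; box has {2} → only 4 remains.
row 2, column 4 = 5: row 2 has {1,2,3,4,6}; col 4 has {}; box has {2,4} → only 5 remains.
row 3, column 4 = 1: row 3 has {2,3,4,5,6}; col 4 has {5}; box has {2,4,5} → only 1 remains.
row 4, column 3 = 6: row 4 has {1,2,3}; col 3 has {2,4,5}; box has {5} → only 6 remains.
row 4, column 4 = 4: row 4 has {1,2,3,6}; col 4 has {1,5}; box has {5,6} → only 4 remains.
row 4, column 5 = 5: row 4 has {1,2,3,4,6}; col 5 has {2,3}; box has {2,3,4} → only 5 remains.
row 5, column 1 = 6: row 5 has {3,4,5}; col 1 has {1,3,5}; box has {1,2,3,5} → only 6 remains.
row 5, column 4 = 2: row 5 has {3,4,5,6}; col 4 has {1,4,5}; box has {4,5,6} → only 2 remains.
row 5, column 5 = 1: row 5 has {2,3,4,5,6}; col 5 has {2,3,5}; box has {2,3,4,5} → only 1 remains.
row 6, column 1 = 4: row 6 has {2,5}; col 1 has {1,3,5,6}; box has {1,2,3,5,6} → only 4 remains.
row 6, column 4 = 3: row 6 has {2,4,5}; col 4 has {1,2,4,5}; box has {2,4,5,6} → only 3 remains.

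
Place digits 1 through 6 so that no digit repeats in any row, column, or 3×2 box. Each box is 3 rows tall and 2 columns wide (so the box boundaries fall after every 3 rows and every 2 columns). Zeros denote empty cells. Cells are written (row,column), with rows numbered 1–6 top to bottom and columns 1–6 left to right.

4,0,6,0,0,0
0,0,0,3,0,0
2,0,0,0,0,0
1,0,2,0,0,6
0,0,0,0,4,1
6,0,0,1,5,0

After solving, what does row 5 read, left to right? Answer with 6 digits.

325641

(2,1) = 5: row 2 has {3}; col 1 has {1,2,4,6}; box has {2,4} → only 5 remains.
(4,5) = 3: row 4 has {1,2,6}; col 5 has {4,5}; box has {1,4,5,6} → only 3 remains.
(5,1) = 3: row 5 has {1,4}; col 1 has {1,2,4,5,6}; box has {1,6} → only 3 remains.
(5,3) = 5: row 5 has {1,3,4}; col 3 has {2,6}; box has {1,2} → only 5 remains.
(5,4) = 6: row 5 has {1,3,4,5}; col 4 has {1,3}; box has {1,2,5} → only 6 remains.
(6,6) = 2: row 6 has {1,5,6}; col 6 has {1,6}; box has {1,3,4,5,6} → only 2 remains.
(2,6) = 4: row 2 has {3,5}; col 6 has {1,2,6}; box has {} → only 4 remains.
(4,4) = 4: row 4 has {1,2,3,6}; col 4 has {1,3,6}; box has {1,2,5,6} → only 4 remains.
(5,2) = 2: row 5 has {1,3,4,5,6}; col 2 has {}; box has {1,3,6} → only 2 remains.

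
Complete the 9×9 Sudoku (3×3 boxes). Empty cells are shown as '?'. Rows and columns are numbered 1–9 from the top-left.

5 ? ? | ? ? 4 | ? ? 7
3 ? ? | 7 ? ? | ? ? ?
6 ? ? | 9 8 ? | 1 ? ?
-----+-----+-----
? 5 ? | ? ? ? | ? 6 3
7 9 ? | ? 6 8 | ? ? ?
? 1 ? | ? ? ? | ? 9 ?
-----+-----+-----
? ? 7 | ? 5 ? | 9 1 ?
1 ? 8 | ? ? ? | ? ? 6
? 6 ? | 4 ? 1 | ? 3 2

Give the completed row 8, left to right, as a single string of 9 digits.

148392576

row 9, column 1 = 9 (sole candidate).
row 9, column 3 = 5 (sole candidate).
row 9, column 5 = 7 (sole candidate).
row 9, column 7 = 8 (sole candidate).
row 7, column 9 = 4 (sole candidate).
row 3, column 9 = 5 (sole candidate).
row 5, column 9 = 1 (sole candidate).
row 6, column 9 = 8 (sole candidate).
row 7, column 1 = 2 (sole candidate).
row 7, column 2 = 3 (sole candidate).
row 7, column 6 = 6 (sole candidate).
row 8, column 2 = 4: row 8 has {1,6,8}; col 2 has {1,3,5,6,9}; box has {1,2,3,5,6,7,8,9} → only 4 remains.
row 2, column 9 = 9 (sole candidate).
row 6, column 1 = 4 (sole candidate).
row 7, column 4 = 8 (sole candidate).
row 4, column 1 = 8 (sole candidate).
row 4, column 3 = 2 (sole candidate).
row 4, column 4 = 1 (sole candidate).
row 5, column 3 = 3 (sole candidate).
row 6, column 3 = 6 (sole candidate).
row 3, column 3 = 4 (sole candidate).
row 3, column 8 = 2 (sole candidate).
row 1, column 8 = 8 (sole candidate).
row 2, column 3 = 1 (sole candidate).
row 2, column 5 = 2 (sole candidate).
row 2, column 6 = 5 (sole candidate).
row 2, column 8 = 4 (sole candidate).
row 3, column 2 = 7 (sole candidate).
row 3, column 6 = 3 (sole candidate).
row 5, column 8 = 5 (sole candidate).
row 6, column 5 = 3 (sole candidate).
row 8, column 5 = 9: row 8 has {1,4,6,8}; col 5 has {2,3,5,6,7,8}; box has {1,4,5,6,7,8} → only 9 remains.
row 8, column 6 = 2: row 8 has {1,4,6,8,9}; col 6 has {1,3,4,5,6,8}; box has {1,4,5,6,7,8,9} → only 2 remains.
row 8, column 8 = 7: row 8 has {1,2,4,6,8,9}; col 8 has {1,2,3,4,5,6,8,9}; box has {1,2,3,4,6,8,9} → only 7 remains.
row 1, column 2 = 2 (sole candidate).
row 1, column 3 = 9 (sole candidate).
row 1, column 4 = 6 (sole candidate).
row 1, column 5 = 1 (sole candidate).
row 1, column 7 = 3 (sole candidate).
row 2, column 2 = 8 (sole candidate).
row 2, column 7 = 6 (sole candidate).
row 4, column 5 = 4 (sole candidate).
row 4, column 7 = 7 (sole candidate).
row 5, column 4 = 2 (sole candidate).
row 5, column 7 = 4 (sole candidate).
row 6, column 4 = 5 (sole candidate).
row 6, column 6 = 7 (sole candidate).
row 6, column 7 = 2 (sole candidate).
row 8, column 4 = 3: row 8 has {1,2,4,6,7,8,9}; col 4 has {1,2,4,5,6,7,8,9}; box has {1,2,4,5,6,7,8,9} → only 3 remains.
row 8, column 7 = 5: row 8 has {1,2,3,4,6,7,8,9}; col 7 has {1,2,3,4,6,7,8,9}; box has {1,2,3,4,6,7,8,9} → only 5 remains.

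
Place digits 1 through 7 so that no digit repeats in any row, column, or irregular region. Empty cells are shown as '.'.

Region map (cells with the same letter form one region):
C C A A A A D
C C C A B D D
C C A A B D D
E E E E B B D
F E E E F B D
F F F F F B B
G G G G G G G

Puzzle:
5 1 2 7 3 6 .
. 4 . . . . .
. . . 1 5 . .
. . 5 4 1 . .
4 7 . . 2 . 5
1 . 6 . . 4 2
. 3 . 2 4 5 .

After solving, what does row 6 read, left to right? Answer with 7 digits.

1563742

r1c7 = 4: row 1 has {1,2,3,5,6,7}; col 7 has {2,5}; region has {5} → only 4 remains.
r2c4 = 5: row 2 has {4}; col 4 has {1,2,4,7}; region has {1,2,3,6,7} → only 5 remains.
r3c3 = 4: row 3 has {1,5}; col 3 has {2,5,6}; region has {1,2,3,5,6,7} → only 4 remains.
r5c6 = 3: row 5 has {2,4,5,7}; col 6 has {4,5,6}; region has {1,2,4,5} → only 3 remains.
r6c2 = 5: row 6 has {1,2,4,6}; col 2 has {1,3,4,7}; region has {1,2,4,6} → only 5 remains.
r6c4 = 3: row 6 has {1,2,4,5,6}; col 4 has {1,2,4,5,7}; region has {1,2,4,5,6} → only 3 remains.
r6c5 = 7: row 6 has {1,2,3,4,5,6}; col 5 has {1,2,3,4,5}; region has {1,2,3,4,5,6} → only 7 remains.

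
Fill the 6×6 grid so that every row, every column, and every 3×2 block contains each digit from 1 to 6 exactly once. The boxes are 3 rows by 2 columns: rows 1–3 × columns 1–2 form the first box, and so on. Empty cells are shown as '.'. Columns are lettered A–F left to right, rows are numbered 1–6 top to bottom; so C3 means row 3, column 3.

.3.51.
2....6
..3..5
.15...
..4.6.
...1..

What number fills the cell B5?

C2 = 1 (sole candidate).
D2 = 4 (sole candidate).
E2 = 3 (sole candidate).
B2 = 5 (sole candidate).
B5 = 2: row 5 has {4,6}; col 2 has {1,3,5}; box has {1} → only 2 remains.

2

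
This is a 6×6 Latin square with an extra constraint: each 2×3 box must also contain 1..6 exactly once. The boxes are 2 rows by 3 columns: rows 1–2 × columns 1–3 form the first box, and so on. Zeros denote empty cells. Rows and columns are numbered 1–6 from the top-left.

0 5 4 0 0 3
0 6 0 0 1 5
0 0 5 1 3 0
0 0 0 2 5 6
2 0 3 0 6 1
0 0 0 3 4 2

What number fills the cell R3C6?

4

R1C1 = 1 (sole candidate).
R1C4 = 6 (sole candidate).
R1C5 = 2 (sole candidate).
R2C1 = 3 (sole candidate).
R2C3 = 2 (sole candidate).
R2C4 = 4 (sole candidate).
R3C6 = 4: row 3 has {1,3,5}; col 6 has {1,2,3,5,6}; box has {1,2,3,5,6} → only 4 remains.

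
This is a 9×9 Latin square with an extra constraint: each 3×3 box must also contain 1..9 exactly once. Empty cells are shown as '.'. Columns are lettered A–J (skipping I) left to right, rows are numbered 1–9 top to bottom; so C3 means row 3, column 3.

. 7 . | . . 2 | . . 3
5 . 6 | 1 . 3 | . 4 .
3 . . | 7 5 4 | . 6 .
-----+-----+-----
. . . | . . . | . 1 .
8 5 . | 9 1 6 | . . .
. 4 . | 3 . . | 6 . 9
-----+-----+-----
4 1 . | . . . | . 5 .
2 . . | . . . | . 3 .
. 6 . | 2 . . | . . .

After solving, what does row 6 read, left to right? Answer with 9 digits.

741385629

C1 = 4 (hidden single in row 1).
G1 = 5 (hidden single in row 1).
A1 = 1 (hidden single in row 1).
A6 = 7: row 6 has {3,4,6,9}; col 1 has {1,2,3,4,5,8}; box has {4,5,8} → only 7 remains.
A9 = 9 (sole candidate).
A4 = 6 (sole candidate).
B8 = 8 (sole candidate).
C6 = 1: in row 6, 1 can only go here (every other open cell in that row sees a 1).
F6 = 5: in row 6, 5 can only go here (every other open cell in that row sees a 5).
J4 = 5 (hidden single in row 4).
C9 = 5 (hidden single in row 9).
C8 = 7 (sole candidate).
C7 = 3 (sole candidate).
C5 = 2 (sole candidate).
H5 = 7 (sole candidate).
J5 = 4 (sole candidate).
H9 = 8 (sole candidate).
H1 = 9 (sole candidate).
C4 = 9 (sole candidate).
G5 = 3 (sole candidate).
H6 = 2: row 6 has {1,3,4,5,6,7,9}; col 8 has {1,3,4,5,6,7,8,9}; box has {1,3,4,5,6,7,9} → only 2 remains.
C3 = 8 (sole candidate).
B4 = 3 (sole candidate).
G4 = 8 (sole candidate).
E6 = 8: row 6 has {1,2,3,4,5,6,7,9}; col 5 has {1,5}; box has {1,3,5,6,9} → only 8 remains.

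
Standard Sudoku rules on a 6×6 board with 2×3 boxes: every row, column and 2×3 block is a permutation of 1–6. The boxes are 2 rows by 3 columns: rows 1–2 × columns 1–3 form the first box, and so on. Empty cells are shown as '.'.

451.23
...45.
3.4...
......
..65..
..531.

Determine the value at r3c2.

1

r1c4 = 6: row 1 has {1,2,3,4,5}; col 4 has {3,4,5}; box has {2,3,4,5} → only 6 remains.
r2c6 = 1: row 2 has {4,5}; col 6 has {3}; box has {2,3,4,5,6} → only 1 remains.
r3c5 = 6: row 3 has {3,4}; col 5 has {1,2,5}; box has {} → only 6 remains.
r4c3 = 2: row 4 has {}; col 3 has {1,4,5,6}; box has {3,4} → only 2 remains.
r4c4 = 1: row 4 has {2}; col 4 has {3,4,5,6}; box has {6} → only 1 remains.
r5c5 = 4: row 5 has {5,6}; col 5 has {1,2,5,6}; box has {1,3,5} → only 4 remains.
r5c6 = 2: row 5 has {4,5,6}; col 6 has {1,3}; box has {1,3,4,5} → only 2 remains.
r6c1 = 2: row 6 has {1,3,5}; col 1 has {3,4}; box has {5,6} → only 2 remains.
r6c2 = 4: row 6 has {1,2,3,5}; col 2 has {5}; box has {2,5,6} → only 4 remains.
r6c6 = 6: row 6 has {1,2,3,4,5}; col 6 has {1,2,3}; box has {1,2,3,4,5} → only 6 remains.
r2c1 = 6: row 2 has {1,4,5}; col 1 has {2,3,4}; box has {1,4,5} → only 6 remains.
r2c3 = 3: row 2 has {1,4,5,6}; col 3 has {1,2,4,5,6}; box has {1,4,5,6} → only 3 remains.
r3c2 = 1: row 3 has {3,4,6}; col 2 has {4,5}; box has {2,3,4} → only 1 remains.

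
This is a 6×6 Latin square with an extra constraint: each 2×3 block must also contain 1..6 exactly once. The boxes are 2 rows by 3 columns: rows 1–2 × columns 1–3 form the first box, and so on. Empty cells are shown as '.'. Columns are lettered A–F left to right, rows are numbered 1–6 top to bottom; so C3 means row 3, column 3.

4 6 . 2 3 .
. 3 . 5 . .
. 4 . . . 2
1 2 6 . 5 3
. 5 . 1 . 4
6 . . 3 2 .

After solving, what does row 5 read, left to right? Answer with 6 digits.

F1 = 1 (sole candidate).
A2 = 2 (sole candidate).
C2 = 1 (sole candidate).
F2 = 6 (sole candidate).
D3 = 6 (sole candidate).
E3 = 1 (sole candidate).
D4 = 4 (sole candidate).
A5 = 3: row 5 has {1,4,5}; col 1 has {1,2,4,6}; box has {5,6} → only 3 remains.
C5 = 2: row 5 has {1,3,4,5}; col 3 has {1,6}; box has {3,5,6} → only 2 remains.
E5 = 6: row 5 has {1,2,3,4,5}; col 5 has {1,2,3,5}; box has {1,2,3,4} → only 6 remains.

352164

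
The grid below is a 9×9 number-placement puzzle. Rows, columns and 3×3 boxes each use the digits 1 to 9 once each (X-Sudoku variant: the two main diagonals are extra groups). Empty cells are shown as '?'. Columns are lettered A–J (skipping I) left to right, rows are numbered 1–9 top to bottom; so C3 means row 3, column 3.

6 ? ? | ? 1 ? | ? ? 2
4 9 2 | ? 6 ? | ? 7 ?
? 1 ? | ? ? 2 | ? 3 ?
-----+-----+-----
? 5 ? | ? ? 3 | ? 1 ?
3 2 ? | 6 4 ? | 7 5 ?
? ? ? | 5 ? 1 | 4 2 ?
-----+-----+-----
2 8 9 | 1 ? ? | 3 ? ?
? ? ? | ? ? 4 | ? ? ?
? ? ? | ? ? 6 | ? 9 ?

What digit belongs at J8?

1

B8 = 6 (sole candidate).
H8 = 8 (sole candidate).
A9 = 1 (sole candidate).
H1 = 4 (sole candidate).
G3 = 8 (sole candidate).
B6 = 7 (sole candidate).
H7 = 6 (sole candidate).
B1 = 3 (sole candidate).
B9 = 4 (sole candidate).
D2 = 3 (hidden single in row 2).
F2 = 8 (hidden single in row 2).
F5 = 9 (sole candidate).
J5 = 8 (sole candidate).
E6 = 8 (sole candidate).
C5 = 1 (sole candidate).
A6 = 9 (sole candidate).
C6 = 6 (sole candidate).
J6 = 3 (sole candidate).
A4 = 8 (sole candidate).
C4 = 4 (sole candidate).
C1 = 8 (hidden single in row 1).
D3 = 4 (hidden single in row 3).
J3 = 6 (hidden single in row 3).
J4 = 9 (sole candidate).
G4 = 6 (sole candidate).
E3 = 9 (hidden single in row 3).
D1 = 7 (sole candidate).
F1 = 5 (sole candidate).
G1 = 9 (sole candidate).
D4 = 2 (sole candidate).
E4 = 7 (sole candidate).
E7 = 5 (sole candidate).
F7 = 7 (sole candidate).
J7 = 4 (sole candidate).
D8 = 9 (sole candidate).
D9 = 8 (sole candidate).
Singles propagation stalls; J8 is still open with candidates {1,5,7}.
  Try J8 = 5: this forces J2=1, A8=7, C8=3, E8=2, G8=1, C9=5; then main diagonal has no cell left for 5 — contradiction.
  Try J8 = 7: this forces A8=5, C8=3, E8=2, G8=1, C9=7; then main diagonal has no cell left for 7 — contradiction.
So J8 = 1.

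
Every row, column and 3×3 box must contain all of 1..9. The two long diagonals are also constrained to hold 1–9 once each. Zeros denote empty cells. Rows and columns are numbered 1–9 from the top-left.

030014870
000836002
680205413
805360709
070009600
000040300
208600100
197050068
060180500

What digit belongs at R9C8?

9

R1C4 = 9 (sole candidate).
R2C7 = 9 (sole candidate).
R2C8 = 5 (sole candidate).
R3C3 = 9 (sole candidate).
R3C5 = 7 (sole candidate).
R5C4 = 5 (sole candidate).
R5C5 = 2 (sole candidate).
R6C1 = 9 (sole candidate).
R6C4 = 7 (sole candidate).
R6C6 = 8 (sole candidate).
R6C8 = 2 (sole candidate).
R7C5 = 9 (sole candidate).
R8C4 = 4 (sole candidate).
R8C7 = 2 (sole candidate).
R9C1 = 3 (sole candidate).
R9C3 = 4 (sole candidate).
R9C8 = 9: row 9 has {1,3,4,5,6,8}; col 8 has {1,2,5,6,7}; box has {1,2,5,6,8} → only 9 remains.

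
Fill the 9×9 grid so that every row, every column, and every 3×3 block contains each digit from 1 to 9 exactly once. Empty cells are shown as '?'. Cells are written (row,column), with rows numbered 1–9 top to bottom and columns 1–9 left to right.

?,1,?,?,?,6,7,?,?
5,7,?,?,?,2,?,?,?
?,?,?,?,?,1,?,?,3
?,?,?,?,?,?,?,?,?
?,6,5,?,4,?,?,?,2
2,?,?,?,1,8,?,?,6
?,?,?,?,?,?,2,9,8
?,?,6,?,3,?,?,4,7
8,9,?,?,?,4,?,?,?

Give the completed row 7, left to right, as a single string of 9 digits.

(8,1) = 1: row 8 has {3,4,6,7}; col 1 has {2,5,8}; box has {6,8,9} → only 1 remains.
(8,7) = 5: row 8 has {1,3,4,6,7}; col 7 has {2,7}; box has {2,4,7,8,9} → only 5 remains.
(9,9) = 1: row 9 has {4,8,9}; col 9 has {2,3,6,7,8}; box has {2,4,5,7,8,9} → only 1 remains.
(8,2) = 2: row 8 has {1,3,4,5,6,7}; col 2 has {1,6,7,9}; box has {1,6,8,9} → only 2 remains.
(8,6) = 9: row 8 has {1,2,3,4,5,6,7}; col 6 has {1,2,4,6,8}; box has {3,4} → only 9 remains.
(8,4) = 8: row 8 has {1,2,3,4,5,6,7,9}; col 4 has {}; box has {3,4,9} → only 8 remains.
(7,4) = 1: in row 7, 1 can only go here (every other open cell in that row sees a 1).
(7,5) = 6: in row 7, 6 can only go here (every other open cell in that row sees a 6).
(4,4) = 6: in row 4, 6 can only go here (every other open cell in that row sees a 6).
(4,5) = 2: in row 4, 2 can only go here (every other open cell in that row sees a 2).
(9,4) = 2: in row 9, 2 can only go here (every other open cell in that row sees a 2).
(9,5) = 5: in row 9, 5 can only go here (every other open cell in that row sees a 5).
(7,6) = 7: row 7 has {1,2,6,8,9}; col 6 has {1,2,4,6,8,9}; box has {1,2,3,4,5,6,8,9} → only 7 remains.
(5,6) = 3: row 5 has {2,4,5,6}; col 6 has {1,2,4,6,7,8,9}; box has {1,2,4,6,8} → only 3 remains.
(4,6) = 5: row 4 has {2,6}; col 6 has {1,2,3,4,6,7,8,9}; box has {1,2,3,4,6,8} → only 5 remains.
(6,8) = 5: in row 6, 5 can only go here (every other open cell in that row sees a 5).
(3,4) = 5: in row 3, 5 can only go here (every other open cell in that row sees a 5).
(1,9) = 5: in row 1, 5 can only go here (every other open cell in that row sees a 5).
(3,5) = 7: in row 3, 7 can only go here (every other open cell in that row sees a 7).
(7,2) = 5: in row 7, 5 can only go here (every other open cell in that row sees a 5).
(9,3) = 7: in row 9, 7 can only go here (every other open cell in that row sees a 7).
(6,4) = 7: in row 6, 7 can only go here (every other open cell in that row sees a 7).
(5,4) = 9: row 5 has {2,3,4,5,6}; col 4 has {1,2,5,6,7,8}; box has {1,2,3,4,5,6,7,8} → only 9 remains.
(5,1) = 7: row 5 has {2,3,4,5,6,9}; col 1 has {1,2,5,8}; box has {2,5,6} → only 7 remains.
(4,8) = 7: in row 4, 7 can only go here (every other open cell in that row sees a 7).
(3,1) = 6: in column 1, 6 can only go here (every other open cell in that column sees a 6).
(4,3) = 1: in column 3, 1 can only go here (every other open cell in that column sees a 1).
(9,8) = 3: in column 8, 3 can only go here (every other open cell in that column sees a 3).
(9,7) = 6: row 9 has {1,2,3,4,5,7,8,9}; col 7 has {2,5,7}; box has {1,2,3,4,5,7,8,9} → only 6 remains.
(2,8) = 6: in row 2, 6 can only go here (every other open cell in that row sees a 6).
(2,7) = 1: in row 2, 1 can only go here (every other open cell in that row sees a 1).
(5,7) = 8: row 5 has {2,3,4,5,6,7,9}; col 7 has {1,2,5,6,7}; box has {2,5,6,7} → only 8 remains.
(5,8) = 1: row 5 has {2,3,4,5,6,7,8,9}; col 8 has {3,4,5,6,7,9}; box has {2,5,6,7,8} → only 1 remains.
(4,2) = 8: in row 4, 8 can only go here (every other open cell in that row sees an 8).
(3,2) = 4: row 3 has {1,3,5,6,7}; col 2 has {1,2,5,6,7,8,9}; box has {1,5,6,7} → only 4 remains.
(3,7) = 9: row 3 has {1,3,4,5,6,7}; col 7 has {1,2,5,6,7,8}; box has {1,3,5,6,7} → only 9 remains.
(6,2) = 3: row 6 has {1,2,5,6,7,8}; col 2 has {1,2,4,5,6,7,8,9}; box has {1,2,5,6,7,8} → only 3 remains.
(6,7) = 4: row 6 has {1,2,3,5,6,7,8}; col 7 has {1,2,5,6,7,8,9}; box has {1,2,5,6,7,8} → only 4 remains.
(2,9) = 4: row 2 has {1,2,5,6,7}; col 9 has {1,2,3,5,6,7,8}; box has {1,3,5,6,7,9} → only 4 remains.
(4,7) = 3: row 4 has {1,2,5,6,7,8}; col 7 has {1,2,4,5,6,7,8,9}; box has {1,2,4,5,6,7,8} → only 3 remains.
(4,9) = 9: row 4 has {1,2,3,5,6,7,8}; col 9 has {1,2,3,4,5,6,7,8}; box has {1,2,3,4,5,6,7,8} → only 9 remains.
(6,3) = 9: row 6 has {1,2,3,4,5,6,7,8}; col 3 has {1,5,6,7}; box has {1,2,3,5,6,7,8} → only 9 remains.
(2,4) = 3: row 2 has {1,2,4,5,6,7}; col 4 has {1,2,5,6,7,8,9}; box has {1,2,5,6,7} → only 3 remains.
(4,1) = 4: row 4 has {1,2,3,5,6,7,8,9}; col 1 has {1,2,5,6,7,8}; box has {1,2,3,5,6,7,8,9} → only 4 remains.
(7,1) = 3: row 7 has {1,2,5,6,7,8,9}; col 1 has {1,2,4,5,6,7,8}; box has {1,2,5,6,7,8,9} → only 3 remains.
(7,3) = 4: row 7 has {1,2,3,5,6,7,8,9}; col 3 has {1,5,6,7,9}; box has {1,2,3,5,6,7,8,9} → only 4 remains.

354167298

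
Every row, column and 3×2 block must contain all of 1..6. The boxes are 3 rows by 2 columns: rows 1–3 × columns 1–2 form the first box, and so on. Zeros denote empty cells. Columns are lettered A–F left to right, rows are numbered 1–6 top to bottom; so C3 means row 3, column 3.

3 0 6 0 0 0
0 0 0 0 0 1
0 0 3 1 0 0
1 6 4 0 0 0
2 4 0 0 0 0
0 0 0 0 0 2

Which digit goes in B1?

1

A6 = 5: row 6 has {2}; col 1 has {1,2,3}; box has {1,2,4,6} → only 5 remains.
B6 = 3: row 6 has {2,5}; col 2 has {4,6}; box has {1,2,4,5,6} → only 3 remains.
C6 = 1: row 6 has {2,3,5}; col 3 has {3,4,6}; box has {4} → only 1 remains.
D6 = 6: row 6 has {1,2,3,5}; col 4 has {1}; box has {1,4} → only 6 remains.
E6 = 4: row 6 has {1,2,3,5,6}; col 5 has {}; box has {2} → only 4 remains.
C5 = 5: row 5 has {2,4}; col 3 has {1,3,4,6}; box has {1,4,6} → only 5 remains.
D5 = 3: row 5 has {2,4,5}; col 4 has {1,6}; box has {1,4,5,6} → only 3 remains.
F5 = 6: row 5 has {2,3,4,5}; col 6 has {1,2}; box has {2,4} → only 6 remains.
C2 = 2: row 2 has {1}; col 3 has {1,3,4,5,6}; box has {1,3,6} → only 2 remains.
D4 = 2: row 4 has {1,4,6}; col 4 has {1,3,6}; box has {1,3,4,5,6} → only 2 remains.
E5 = 1: row 5 has {2,3,4,5,6}; col 5 has {4}; box has {2,4,6} → only 1 remains.
B2 = 5: row 2 has {1,2}; col 2 has {3,4,6}; box has {3} → only 5 remains.
D2 = 4: row 2 has {1,2,5}; col 4 has {1,2,3,6}; box has {1,2,3,6} → only 4 remains.
B3 = 2: row 3 has {1,3}; col 2 has {3,4,5,6}; box has {3,5} → only 2 remains.
B1 = 1: row 1 has {3,6}; col 2 has {2,3,4,5,6}; box has {2,3,5} → only 1 remains.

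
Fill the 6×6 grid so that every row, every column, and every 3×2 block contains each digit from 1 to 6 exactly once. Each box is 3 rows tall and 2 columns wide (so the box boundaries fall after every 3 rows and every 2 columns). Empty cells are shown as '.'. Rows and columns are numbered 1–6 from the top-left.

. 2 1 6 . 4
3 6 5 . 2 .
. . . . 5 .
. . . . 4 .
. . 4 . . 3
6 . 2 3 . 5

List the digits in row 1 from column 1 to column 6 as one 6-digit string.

521634

row 1, column 1 = 5: row 1 has {1,2,4,6}; col 1 has {3,6}; box has {2,3,6} → only 5 remains.
row 1, column 5 = 3: row 1 has {1,2,4,5,6}; col 5 has {2,4,5}; box has {2,4,5} → only 3 remains.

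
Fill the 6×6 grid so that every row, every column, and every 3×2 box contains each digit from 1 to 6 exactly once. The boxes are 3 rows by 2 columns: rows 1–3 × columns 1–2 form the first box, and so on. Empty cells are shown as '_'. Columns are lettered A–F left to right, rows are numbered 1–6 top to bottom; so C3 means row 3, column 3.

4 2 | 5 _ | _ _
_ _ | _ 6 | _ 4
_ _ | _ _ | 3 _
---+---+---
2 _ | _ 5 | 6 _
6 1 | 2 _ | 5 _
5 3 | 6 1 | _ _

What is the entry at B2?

5

D1 = 3: row 1 has {2,4,5}; col 4 has {1,5,6}; box has {5,6} → only 3 remains.
E1 = 1: row 1 has {2,3,4,5}; col 5 has {3,5,6}; box has {3,4} → only 1 remains.
F1 = 6: row 1 has {1,2,3,4,5}; col 6 has {4}; box has {1,3,4} → only 6 remains.
B2 = 5: row 2 has {4,6}; col 2 has {1,2,3}; box has {2,4} → only 5 remains.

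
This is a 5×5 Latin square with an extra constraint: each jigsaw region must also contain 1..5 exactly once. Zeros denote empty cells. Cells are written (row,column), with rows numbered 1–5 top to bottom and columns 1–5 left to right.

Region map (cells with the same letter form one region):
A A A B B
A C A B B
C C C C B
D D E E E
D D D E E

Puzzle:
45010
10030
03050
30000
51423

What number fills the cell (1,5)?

(1,5) = 2: row 1 has {1,4,5}; col 5 has {3}; region has {1,3} → only 2 remains.

2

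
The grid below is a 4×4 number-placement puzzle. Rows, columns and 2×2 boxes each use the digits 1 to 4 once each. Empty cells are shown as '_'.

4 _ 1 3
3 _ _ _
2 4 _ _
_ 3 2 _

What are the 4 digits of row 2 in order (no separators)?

3142

r1c2 = 2 (sole candidate).
r2c2 = 1: row 2 has {3}; col 2 has {2,3,4}; box has {2,3,4} → only 1 remains.
r2c3 = 4: row 2 has {1,3}; col 3 has {1,2}; box has {1,3} → only 4 remains.
r2c4 = 2: row 2 has {1,3,4}; col 4 has {3}; box has {1,3,4} → only 2 remains.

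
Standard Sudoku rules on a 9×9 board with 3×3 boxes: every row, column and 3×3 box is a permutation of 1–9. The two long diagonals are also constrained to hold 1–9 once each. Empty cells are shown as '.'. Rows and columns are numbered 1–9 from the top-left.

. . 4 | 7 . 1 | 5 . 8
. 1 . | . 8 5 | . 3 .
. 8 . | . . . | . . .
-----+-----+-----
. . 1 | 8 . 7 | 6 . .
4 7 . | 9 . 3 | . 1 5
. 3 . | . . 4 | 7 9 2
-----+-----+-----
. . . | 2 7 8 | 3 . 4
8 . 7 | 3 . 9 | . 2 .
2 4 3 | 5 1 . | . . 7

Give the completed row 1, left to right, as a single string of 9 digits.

R1C8 = 6: row 1 has {1,4,5,7,8}; col 8 has {1,2,3,9}; box has {3,5,8} → only 6 remains.
R2C9 = 9 (sole candidate).
R3C9 = 1 (sole candidate).
R4C8 = 4 (sole candidate).
R4C9 = 3 (sole candidate).
R5C5 = 6 (sole candidate).
R5C7 = 8 (sole candidate).
R6C4 = 1 (sole candidate).
R6C5 = 5 (sole candidate).
R7C8 = 5 (sole candidate).
R8C2 = 5 (sole candidate).
R8C5 = 4 (sole candidate).
R8C7 = 1 (sole candidate).
R8C9 = 6 (sole candidate).
R9C6 = 6 (sole candidate).
R9C7 = 9 (sole candidate).
R9C8 = 8 (sole candidate).
R1C1 = 9: row 1 has {1,4,5,6,7,8}; col 1 has {2,4,8}; box has {1,4,8}; main diagonal has {1,2,3,4,6,7,8} → only 9 remains.
R1C2 = 2: row 1 has {1,4,5,6,7,8,9}; col 2 has {1,3,4,5,7,8}; box has {1,4,8,9} → only 2 remains.
R1C5 = 3: row 1 has {1,2,4,5,6,7,8,9}; col 5 has {1,4,5,6,7,8}; box has {1,5,7,8} → only 3 remains.

924731568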